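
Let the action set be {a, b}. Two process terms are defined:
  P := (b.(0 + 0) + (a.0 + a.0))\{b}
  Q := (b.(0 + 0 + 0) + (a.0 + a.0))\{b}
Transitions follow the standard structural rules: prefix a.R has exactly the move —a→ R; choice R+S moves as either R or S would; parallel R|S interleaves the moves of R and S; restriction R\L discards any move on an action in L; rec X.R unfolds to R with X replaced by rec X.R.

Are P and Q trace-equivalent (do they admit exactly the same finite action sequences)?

trace-equivalent

P's transition system — 2 states:
  u0 = (b.(0 + 0) + (a.0 + a.0))\{b} → -a-> u1
  u1 = 0\{b} → ·
Q's transition system — 2 states:
  v0 = (b.(0 + 0 + 0) + (a.0 + a.0))\{b} → -a-> v1
  v1 = 0\{b} → ·
Bisimilarity quotient blocks:
  B0 = {u0, v0}
  B1 = {u1, v1}
u0 ∈ B0, v0 ∈ B0 → same block
Bisimilar ⇒ trace-equivalent.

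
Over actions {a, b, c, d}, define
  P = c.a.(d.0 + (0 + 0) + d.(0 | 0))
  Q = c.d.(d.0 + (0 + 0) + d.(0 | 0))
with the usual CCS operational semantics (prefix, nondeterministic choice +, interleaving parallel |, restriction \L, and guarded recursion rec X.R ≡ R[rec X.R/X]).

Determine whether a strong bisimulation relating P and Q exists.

P ≁ Q

Reachable graph of P (5 states):
  p0 = c.a.(d.0 + (0 + 0) + d.(0 | 0)) → --c--▸ p1
  p1 = a.(d.0 + (0 + 0) + d.(0 | 0)) → --a--▸ p2
  p2 = d.0 + (0 + 0) + d.(0 | 0) → --d--▸ p3, --d--▸ p4
  p3 = 0 → stopped
  p4 = 0 | 0 → stopped
Reachable graph of Q (5 states):
  q0 = c.d.(d.0 + (0 + 0) + d.(0 | 0)) → --c--▸ q1
  q1 = d.(d.0 + (0 + 0) + d.(0 | 0)) → --d--▸ q2
  q2 = d.0 + (0 + 0) + d.(0 | 0) → --d--▸ q3, --d--▸ q4
  q3 = 0 → stopped
  q4 = 0 | 0 → stopped
Bisimilarity quotient blocks:
  B0 = {p0}
  B1 = {p1}
  B2 = {p2, q2}
  B3 = {p3, p4, q3, q4}
  B4 = {q0}
  B5 = {q1}
p0 ∈ B0, q0 ∈ B4 → different blocks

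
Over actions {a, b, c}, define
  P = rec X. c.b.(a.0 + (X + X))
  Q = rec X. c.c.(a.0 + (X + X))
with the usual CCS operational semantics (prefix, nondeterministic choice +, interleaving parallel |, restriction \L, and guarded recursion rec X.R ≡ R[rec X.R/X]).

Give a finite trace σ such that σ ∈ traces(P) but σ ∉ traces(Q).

Reachable graph of P (4 states):
  p0 = rec X. c.b.(a.0 + (X + X)) → =c=> p1
  p1 = b.(a.0 + ((rec X. c.b.(a.0 + (X + X))) + (rec X. c.b.(a.0 + (X + X))))) → =b=> p2
  p2 = a.0 + ((rec X. c.b.(a.0 + (X + X))) + (rec X. c.b.(a.0 + (X + X)))) → =a=> p3, =c=> p1
  p3 = 0 → ∅
Reachable graph of Q (4 states):
  q0 = rec X. c.c.(a.0 + (X + X)) → =c=> q1
  q1 = c.(a.0 + ((rec X. c.c.(a.0 + (X + X))) + (rec X. c.c.(a.0 + (X + X))))) → =c=> q2
  q2 = a.0 + ((rec X. c.c.(a.0 + (X + X))) + (rec X. c.c.(a.0 + (X + X)))) → =a=> q3, =c=> q1
  q3 = 0 → ∅
Executing cb from P (initial set {p0}):
  [1] c ⇒ {p1}
  [2] b ⇒ {p2}
  ✓ P
Executing cb from Q (initial set {q0}):
  [1] c ⇒ {q1}
  [2] b ⇒ ∅ (Q stuck)

cb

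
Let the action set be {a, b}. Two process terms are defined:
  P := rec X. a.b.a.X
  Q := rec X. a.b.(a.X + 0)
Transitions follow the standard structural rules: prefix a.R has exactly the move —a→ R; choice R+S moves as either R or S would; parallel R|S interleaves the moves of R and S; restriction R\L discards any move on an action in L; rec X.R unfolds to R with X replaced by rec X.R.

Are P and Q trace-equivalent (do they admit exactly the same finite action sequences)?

traces(P) = traces(Q)

Reachable graph of P (3 states):
  s0 = rec X. a.b.a.X :: ··a··> s1
  s1 = b.a.(rec X. a.b.a.X) :: ··b··> s2
  s2 = a.(rec X. a.b.a.X) :: ··a··> s0
Reachable graph of Q (3 states):
  t0 = rec X. a.b.(a.X + 0) :: ··a··> t1
  t1 = b.(a.(rec X. a.b.(a.X + 0)) + 0) :: ··b··> t2
  t2 = a.(rec X. a.b.(a.X + 0)) + 0 :: ··a··> t0
Coarsest stable partition (strong bisimilarity classes):
  B0 = {s0, t0}
  B1 = {s1, t1}
  B2 = {s2, t2}
s0 ∈ B0, t0 ∈ B0 → same block
Bisimilar ⇒ trace-equivalent.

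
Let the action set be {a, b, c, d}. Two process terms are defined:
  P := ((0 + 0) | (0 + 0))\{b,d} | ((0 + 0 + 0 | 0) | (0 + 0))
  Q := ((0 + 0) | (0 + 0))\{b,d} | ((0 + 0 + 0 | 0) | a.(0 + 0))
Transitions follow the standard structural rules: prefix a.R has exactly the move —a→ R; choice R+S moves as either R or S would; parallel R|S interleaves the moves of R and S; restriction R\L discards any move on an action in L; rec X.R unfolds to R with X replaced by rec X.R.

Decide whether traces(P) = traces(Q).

NO — witness ⟨a⟩

LTS(P): 1 reachable states
  s0 = ((0 + 0) | (0 + 0))\{b,d} | ((0 + 0 + 0 | 0) | (0 + 0)) :: ·
LTS(Q): 2 reachable states
  t0 = ((0 + 0) | (0 + 0))\{b,d} | ((0 + 0 + 0 | 0) | a.(0 + 0)) :: —a→ t1
  t1 = ((0 + 0) | (0 + 0))\{b,d} | ((0 + 0 + 0 | 0) | (0 + 0)) :: ·
Run σ = ⟨a⟩ on Q: start {t0}
  step 1 (a): {t1}
  — Q admits the full trace.
Run σ = ⟨a⟩ on P: start {s0}
  step 1 (a): ∅  — P cannot continue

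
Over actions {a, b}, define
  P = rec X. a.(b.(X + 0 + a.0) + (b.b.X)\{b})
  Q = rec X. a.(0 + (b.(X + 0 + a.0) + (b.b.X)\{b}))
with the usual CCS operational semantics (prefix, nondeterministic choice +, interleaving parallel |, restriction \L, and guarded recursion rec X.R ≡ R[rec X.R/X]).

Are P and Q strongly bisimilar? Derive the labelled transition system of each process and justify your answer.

LTS(P): 4 reachable states
  s0 = rec X. a.(b.(X + 0 + a.0) + (b.b.X)\{b}) | =a=> s1
  s1 = b.((rec X. a.(b.(X + 0 + a.0) + (b.b.X)\{b})) + 0 + a.0) + (b.b.(rec X. a.(b.(X + 0 + a.0) + (b.b.X)\{b})))\{b} | =b=> s2
  s2 = (rec X. a.(b.(X + 0 + a.0) + (b.b.X)\{b})) + 0 + a.0 | =a=> s1, =a=> s3
  s3 = 0 | deadlocked
LTS(Q): 4 reachable states
  t0 = rec X. a.(0 + (b.(X + 0 + a.0) + (b.b.X)\{b})) | =a=> t1
  t1 = 0 + (b.((rec X. a.(0 + (b.(X + 0 + a.0) + (b.b.X)\{b}))) + 0 + a.0) + (b.b.(rec X. a.(0 + (b.(X + 0 + a.0) + (b.b.X)\{b}))))\{b}) | =b=> t2
  t2 = (rec X. a.(0 + (b.(X + 0 + a.0) + (b.b.X)\{b}))) + 0 + a.0 | =a=> t1, =a=> t3
  t3 = 0 | deadlocked
Coarsest stable partition (strong bisimilarity classes):
  B0 = {s0, t0}
  B1 = {s1, t1}
  B2 = {s2, t2}
  B3 = {s3, t3}
s0 ∈ B0, t0 ∈ B0 → same block

P ~ Q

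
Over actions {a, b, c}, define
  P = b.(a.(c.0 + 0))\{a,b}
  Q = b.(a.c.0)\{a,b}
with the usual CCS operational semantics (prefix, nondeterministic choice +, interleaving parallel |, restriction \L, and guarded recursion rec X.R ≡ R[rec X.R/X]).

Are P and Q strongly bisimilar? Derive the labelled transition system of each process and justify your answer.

bisimilar

LTS(P): 2 reachable states
  u0 = b.(a.(c.0 + 0))\{a,b} :: =b=> u1
  u1 = (a.(c.0 + 0))\{a,b} :: deadlocked
LTS(Q): 2 reachable states
  v0 = b.(a.c.0)\{a,b} :: =b=> v1
  v1 = (a.c.0)\{a,b} :: deadlocked
Partition-refinement fixed point:
  B0 = {u0, v0}
  B1 = {u1, v1}
u0 ∈ B0, v0 ∈ B0 → same block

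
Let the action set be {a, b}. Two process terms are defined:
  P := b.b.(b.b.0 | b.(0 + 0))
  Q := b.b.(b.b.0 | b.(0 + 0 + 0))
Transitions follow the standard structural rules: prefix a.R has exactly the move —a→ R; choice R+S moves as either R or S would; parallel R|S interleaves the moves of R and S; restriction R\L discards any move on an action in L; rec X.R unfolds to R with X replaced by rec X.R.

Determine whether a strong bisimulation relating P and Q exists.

YES

Reachable graph of P (8 states):
  s0 = b.b.(b.b.0 | b.(0 + 0)) → ··b··> s1
  s1 = b.(b.b.0 | b.(0 + 0)) → ··b··> s2
  s2 = b.b.0 | b.(0 + 0) → ··b··> s3, ··b··> s4
  s3 = b.0 | b.(0 + 0) → ··b··> s5, ··b··> s6
  s4 = b.b.0 | (0 + 0) → ··b··> s6
  s5 = 0 | b.(0 + 0) → ··b··> s7
  s6 = b.0 | (0 + 0) → ··b··> s7
  s7 = 0 | (0 + 0) → ∅
Reachable graph of Q (8 states):
  t0 = b.b.(b.b.0 | b.(0 + 0 + 0)) → ··b··> t1
  t1 = b.(b.b.0 | b.(0 + 0 + 0)) → ··b··> t2
  t2 = b.b.0 | b.(0 + 0 + 0) → ··b··> t3, ··b··> t4
  t3 = b.0 | b.(0 + 0 + 0) → ··b··> t5, ··b··> t6
  t4 = b.b.0 | (0 + 0 + 0) → ··b··> t6
  t5 = 0 | b.(0 + 0 + 0) → ··b··> t7
  t6 = b.0 | (0 + 0 + 0) → ··b··> t7
  t7 = 0 | (0 + 0 + 0) → ∅
Partition-refinement fixed point:
  B0 = {s0, t0}
  B1 = {s1, t1}
  B2 = {s2, t2}
  B3 = {s3, s4, t3, t4}
  B4 = {s5, s6, t5, t6}
  B5 = {s7, t7}
s0 ∈ B0, t0 ∈ B0 → same block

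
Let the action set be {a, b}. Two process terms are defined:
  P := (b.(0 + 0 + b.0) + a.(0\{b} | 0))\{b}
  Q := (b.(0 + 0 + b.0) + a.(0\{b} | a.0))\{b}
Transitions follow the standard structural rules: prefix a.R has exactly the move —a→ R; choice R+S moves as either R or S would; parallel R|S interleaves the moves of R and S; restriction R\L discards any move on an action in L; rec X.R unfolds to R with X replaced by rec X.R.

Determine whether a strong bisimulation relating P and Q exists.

NO

LTS(P): 2 reachable states
  s0 = (b.(0 + 0 + b.0) + a.(0\{b} | 0))\{b} ⊢ --a--▸ s1
  s1 = (0\{b} | 0)\{b} ⊢ ∅
LTS(Q): 3 reachable states
  t0 = (b.(0 + 0 + b.0) + a.(0\{b} | a.0))\{b} ⊢ --a--▸ t1
  t1 = (0\{b} | a.0)\{b} ⊢ --a--▸ t2
  t2 = (0\{b} | 0)\{b} ⊢ ∅
Bisimilarity quotient blocks:
  B0 = {s0, t1}
  B1 = {s1, t2}
  B2 = {t0}
s0 ∈ B0, t0 ∈ B2 → different blocks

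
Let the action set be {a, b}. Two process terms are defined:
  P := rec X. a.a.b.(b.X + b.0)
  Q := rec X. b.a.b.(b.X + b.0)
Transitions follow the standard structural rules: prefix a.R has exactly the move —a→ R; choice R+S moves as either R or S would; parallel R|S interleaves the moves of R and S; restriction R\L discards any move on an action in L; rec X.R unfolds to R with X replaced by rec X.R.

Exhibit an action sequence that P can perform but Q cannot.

a

Reachable graph of P (5 states):
  m0 = rec X. a.a.b.(b.X + b.0) :: ··a··> m1
  m1 = a.b.(b.(rec X. a.a.b.(b.X + b.0)) + b.0) :: ··a··> m2
  m2 = b.(b.(rec X. a.a.b.(b.X + b.0)) + b.0) :: ··b··> m3
  m3 = b.(rec X. a.a.b.(b.X + b.0)) + b.0 :: ··b··> m0, ··b··> m4
  m4 = 0 :: ·
Reachable graph of Q (5 states):
  n0 = rec X. b.a.b.(b.X + b.0) :: ··b··> n1
  n1 = a.b.(b.(rec X. b.a.b.(b.X + b.0)) + b.0) :: ··a··> n2
  n2 = b.(b.(rec X. b.a.b.(b.X + b.0)) + b.0) :: ··b··> n3
  n3 = b.(rec X. b.a.b.(b.X + b.0)) + b.0 :: ··b··> n0, ··b··> n4
  n4 = 0 :: ·
Run σ = ⟨a⟩ on P: start {m0}
  [1] a ⇒ {m1}
  P completes σ.
Run σ = ⟨a⟩ on Q: start {n0}
  [1] a ⇒ ∅ (Q stuck)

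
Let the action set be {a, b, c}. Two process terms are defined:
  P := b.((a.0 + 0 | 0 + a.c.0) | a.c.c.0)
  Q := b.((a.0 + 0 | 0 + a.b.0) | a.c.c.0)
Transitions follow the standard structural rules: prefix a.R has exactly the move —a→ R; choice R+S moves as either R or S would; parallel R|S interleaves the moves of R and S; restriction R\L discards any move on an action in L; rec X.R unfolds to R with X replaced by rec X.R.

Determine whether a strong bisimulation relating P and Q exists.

not bisimilar

Reachable graph of P (13 states):
  m0 = b.((a.0 + 0 | 0 + a.c.0) | a.c.c.0) has moves =b=> m1
  m1 = (a.0 + 0 | 0 + a.c.0) | a.c.c.0 has moves =a=> m2, =a=> m3, =a=> m4
  m2 = (a.0 + 0 | 0 + a.c.0) | c.c.0 has moves =a=> m5, =a=> m6, =c=> m7
  m3 = 0 | a.c.c.0 has moves =a=> m5
  m4 = c.0 | a.c.c.0 has moves =a=> m6, =c=> m3
  m5 = 0 | c.c.0 has moves =c=> m8
  m6 = c.0 | c.c.0 has moves =c=> m5, =c=> m9
  m7 = (a.0 + 0 | 0 + a.c.0) | c.0 has moves =a=> m8, =a=> m9, =c=> m10
  m8 = 0 | c.0 has moves =c=> m11
  m9 = c.0 | c.0 has moves =c=> m12, =c=> m8
  m10 = (a.0 + 0 | 0 + a.c.0) | 0 has moves =a=> m11, =a=> m12
  m11 = 0 | 0 has moves ∅
  m12 = c.0 | 0 has moves =c=> m11
Reachable graph of Q (13 states):
  n0 = b.((a.0 + 0 | 0 + a.b.0) | a.c.c.0) has moves =b=> n1
  n1 = (a.0 + 0 | 0 + a.b.0) | a.c.c.0 has moves =a=> n2, =a=> n3, =a=> n4
  n2 = (a.0 + 0 | 0 + a.b.0) | c.c.0 has moves =a=> n5, =a=> n6, =c=> n7
  n3 = 0 | a.c.c.0 has moves =a=> n5
  n4 = b.0 | a.c.c.0 has moves =a=> n6, =b=> n3
  n5 = 0 | c.c.0 has moves =c=> n8
  n6 = b.0 | c.c.0 has moves =b=> n5, =c=> n9
  n7 = (a.0 + 0 | 0 + a.b.0) | c.0 has moves =a=> n8, =a=> n9, =c=> n10
  n8 = 0 | c.0 has moves =c=> n11
  n9 = b.0 | c.0 has moves =b=> n8, =c=> n12
  n10 = (a.0 + 0 | 0 + a.b.0) | 0 has moves =a=> n11, =a=> n12
  n11 = 0 | 0 has moves ∅
  n12 = b.0 | 0 has moves =b=> n11
Bisimilarity quotient blocks:
  B0 = {m0}
  B1 = {m1}
  B2 = {m2}
  B3 = {m6}
  B4 = {m5, m9, n5}
  B5 = {m12, m8, n8}
  B6 = {m11, n11}
  B7 = {m7}
  B8 = {m10}
  B9 = {m4}
  B10 = {m3, n3}
  B11 = {n0}
  B12 = {n1}
  B13 = {n4}
  B14 = {n6}
  B15 = {n9}
  B16 = {n12}
  B17 = {n2}
  B18 = {n7}
  B19 = {n10}
m0 ∈ B0, n0 ∈ B11 → different blocks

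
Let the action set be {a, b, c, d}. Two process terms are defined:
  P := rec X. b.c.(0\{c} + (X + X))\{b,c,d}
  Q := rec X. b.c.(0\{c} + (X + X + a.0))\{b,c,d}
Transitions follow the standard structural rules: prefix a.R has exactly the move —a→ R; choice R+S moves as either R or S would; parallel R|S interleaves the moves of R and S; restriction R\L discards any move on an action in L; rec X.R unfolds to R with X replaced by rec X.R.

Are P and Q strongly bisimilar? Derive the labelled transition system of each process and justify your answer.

not bisimilar

Reachable graph of P (3 states):
  m0 = rec X. b.c.(0\{c} + (X + X))\{b,c,d} → ··b··> m1
  m1 = c.(0\{c} + ((rec X. b.c.(0\{c} + (X + X))\{b,c,d}) + (rec X. b.c.(0\{c} + (X + X))\{b,c,d})))\{b,c,d} → ··c··> m2
  m2 = (0\{c} + ((rec X. b.c.(0\{c} + (X + X))\{b,c,d}) + (rec X. b.c.(0\{c} + (X + X))\{b,c,d})))\{b,c,d} → ∅
Reachable graph of Q (4 states):
  n0 = rec X. b.c.(0\{c} + (X + X + a.0))\{b,c,d} → ··b··> n1
  n1 = c.(0\{c} + ((rec X. b.c.(0\{c} + (X + X + a.0))\{b,c,d}) + (rec X. b.c.(0\{c} + (X + X + a.0))\{b,c,d}) + a.0))\{b,c,d} → ··c··> n2
  n2 = (0\{c} + ((rec X. b.c.(0\{c} + (X + X + a.0))\{b,c,d}) + (rec X. b.c.(0\{c} + (X + X + a.0))\{b,c,d}) + a.0))\{b,c,d} → ··a··> n3
  n3 = 0\{b,c,d} → ∅
Coarsest stable partition (strong bisimilarity classes):
  B0 = {m0}
  B1 = {m1}
  B2 = {m2, n3}
  B3 = {n0}
  B4 = {n1}
  B5 = {n2}
m0 ∈ B0, n0 ∈ B3 → different blocks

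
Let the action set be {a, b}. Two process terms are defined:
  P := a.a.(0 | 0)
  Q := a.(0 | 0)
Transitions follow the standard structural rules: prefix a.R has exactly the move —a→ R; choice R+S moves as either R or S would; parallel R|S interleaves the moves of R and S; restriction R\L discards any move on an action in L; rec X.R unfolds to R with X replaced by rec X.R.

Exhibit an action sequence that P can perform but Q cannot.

aa

LTS(P): 3 reachable states
  u0 = a.a.(0 | 0) has moves —a→ u1
  u1 = a.(0 | 0) has moves —a→ u2
  u2 = 0 | 0 has moves deadlocked
LTS(Q): 2 reachable states
  v0 = a.(0 | 0) has moves —a→ v1
  v1 = 0 | 0 has moves deadlocked
Trace ⟨aa⟩ through P, begin at {u0}:
  step 1 (a): {u1}
  step 2 (a): {u2}
  P completes σ.
Trace ⟨aa⟩ through Q, begin at {v0}:
  step 1 (a): {v1}
  step 2 (a): no successor for Q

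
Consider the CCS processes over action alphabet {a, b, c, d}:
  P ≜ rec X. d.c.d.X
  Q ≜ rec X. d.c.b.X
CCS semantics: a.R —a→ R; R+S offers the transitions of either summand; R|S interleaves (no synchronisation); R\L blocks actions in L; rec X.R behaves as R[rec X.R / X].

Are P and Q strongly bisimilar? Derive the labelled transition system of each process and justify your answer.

Reachable graph of P (3 states):
  s0 = rec X. d.c.d.X | --d--▸ s1
  s1 = c.d.(rec X. d.c.d.X) | --c--▸ s2
  s2 = d.(rec X. d.c.d.X) | --d--▸ s0
Reachable graph of Q (3 states):
  t0 = rec X. d.c.b.X | --d--▸ t1
  t1 = c.b.(rec X. d.c.b.X) | --c--▸ t2
  t2 = b.(rec X. d.c.b.X) | --b--▸ t0
Bisimilarity quotient blocks:
  B0 = {s0}
  B1 = {s1}
  B2 = {s2}
  B3 = {t0}
  B4 = {t1}
  B5 = {t2}
s0 ∈ B0, t0 ∈ B3 → different blocks

P ≁ Q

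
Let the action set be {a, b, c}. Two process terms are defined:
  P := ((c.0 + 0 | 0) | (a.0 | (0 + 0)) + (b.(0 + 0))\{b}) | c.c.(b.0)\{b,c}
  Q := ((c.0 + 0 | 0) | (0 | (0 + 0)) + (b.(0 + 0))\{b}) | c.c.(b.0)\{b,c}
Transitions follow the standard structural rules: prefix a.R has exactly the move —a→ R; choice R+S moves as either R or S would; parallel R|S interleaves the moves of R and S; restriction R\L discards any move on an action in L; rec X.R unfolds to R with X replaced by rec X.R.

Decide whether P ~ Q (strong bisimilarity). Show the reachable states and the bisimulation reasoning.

P's transition system — 12 states:
  m0 = ((c.0 + 0 | 0) | (a.0 | (0 + 0)) + (b.(0 + 0))\{b}) | c.c.(b.0)\{b,c} has moves ··a··> m1, ··c··> m2, ··c··> m3
  m1 = (c.0 + 0 | 0) | (0 | (0 + 0)) | c.c.(b.0)\{b,c} has moves ··c··> m4, ··c··> m5
  m2 = ((c.0 + 0 | 0) | (a.0 | (0 + 0)) + (b.(0 + 0))\{b}) | c.(b.0)\{b,c} has moves ··a··> m4, ··c··> m6, ··c··> m7
  m3 = 0 | (a.0 | (0 + 0)) | c.c.(b.0)\{b,c} has moves ··a··> m5, ··c··> m7
  m4 = (c.0 + 0 | 0) | (0 | (0 + 0)) | c.(b.0)\{b,c} has moves ··c··> m8, ··c··> m9
  m5 = 0 | (0 | (0 + 0)) | c.c.(b.0)\{b,c} has moves ··c··> m9
  m6 = ((c.0 + 0 | 0) | (a.0 | (0 + 0)) + (b.(0 + 0))\{b}) | (b.0)\{b,c} has moves ··a··> m8, ··c··> m10
  m7 = 0 | (a.0 | (0 + 0)) | c.(b.0)\{b,c} has moves ··a··> m9, ··c··> m10
  m8 = (c.0 + 0 | 0) | (0 | (0 + 0)) | (b.0)\{b,c} has moves ··c··> m11
  m9 = 0 | (0 | (0 + 0)) | c.(b.0)\{b,c} has moves ··c··> m11
  m10 = 0 | (a.0 | (0 + 0)) | (b.0)\{b,c} has moves ··a··> m11
  m11 = 0 | (0 | (0 + 0)) | (b.0)\{b,c} has moves deadlocked
Q's transition system — 6 states:
  n0 = ((c.0 + 0 | 0) | (0 | (0 + 0)) + (b.(0 + 0))\{b}) | c.c.(b.0)\{b,c} has moves ··c··> n1, ··c··> n2
  n1 = ((c.0 + 0 | 0) | (0 | (0 + 0)) + (b.(0 + 0))\{b}) | c.(b.0)\{b,c} has moves ··c··> n3, ··c··> n4
  n2 = 0 | (0 | (0 + 0)) | c.c.(b.0)\{b,c} has moves ··c··> n4
  n3 = ((c.0 + 0 | 0) | (0 | (0 + 0)) + (b.(0 + 0))\{b}) | (b.0)\{b,c} has moves ··c··> n5
  n4 = 0 | (0 | (0 + 0)) | c.(b.0)\{b,c} has moves ··c··> n5
  n5 = 0 | (0 | (0 + 0)) | (b.0)\{b,c} has moves deadlocked
Bisimilarity quotient blocks:
  B0 = {m0}
  B1 = {m1, n0}
  B2 = {m4, m5, n1, n2}
  B3 = {m8, m9, n3, n4}
  B4 = {m11, n5}
  B5 = {m2, m3}
  B6 = {m6, m7}
  B7 = {m10}
m0 ∈ B0, n0 ∈ B1 → different blocks

NO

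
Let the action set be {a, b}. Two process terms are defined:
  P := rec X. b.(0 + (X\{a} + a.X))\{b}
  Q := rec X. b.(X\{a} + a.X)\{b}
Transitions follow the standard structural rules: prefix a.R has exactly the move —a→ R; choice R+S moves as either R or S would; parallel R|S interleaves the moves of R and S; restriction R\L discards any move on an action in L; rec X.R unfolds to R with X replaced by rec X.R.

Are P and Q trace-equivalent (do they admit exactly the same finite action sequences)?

YES

P's transition system — 3 states:
  u0 = rec X. b.(0 + (X\{a} + a.X))\{b} :: —b→ u1
  u1 = (0 + ((rec X. b.(0 + (X\{a} + a.X))\{b})\{a} + a.(rec X. b.(0 + (X\{a} + a.X))\{b})))\{b} :: —a→ u2
  u2 = (rec X. b.(0 + (X\{a} + a.X))\{b})\{b} :: (no moves)
Q's transition system — 3 states:
  v0 = rec X. b.(X\{a} + a.X)\{b} :: —b→ v1
  v1 = ((rec X. b.(X\{a} + a.X)\{b})\{a} + a.(rec X. b.(X\{a} + a.X)\{b}))\{b} :: —a→ v2
  v2 = (rec X. b.(X\{a} + a.X)\{b})\{b} :: (no moves)
Partition-refinement fixed point:
  B0 = {u0, v0}
  B1 = {u1, v1}
  B2 = {u2, v2}
u0 ∈ B0, v0 ∈ B0 → same block
Bisimilar ⇒ trace-equivalent.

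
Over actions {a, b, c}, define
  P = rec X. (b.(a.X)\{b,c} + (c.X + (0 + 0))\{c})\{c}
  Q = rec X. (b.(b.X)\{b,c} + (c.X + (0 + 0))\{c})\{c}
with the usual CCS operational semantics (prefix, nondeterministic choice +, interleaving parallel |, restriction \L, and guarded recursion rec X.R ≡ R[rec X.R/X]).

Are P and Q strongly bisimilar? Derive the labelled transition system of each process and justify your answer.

Reachable graph of P (3 states):
  u0 = rec X. (b.(a.X)\{b,c} + (c.X + (0 + 0))\{c})\{c} | -b-> u1
  u1 = (a.(rec X. (b.(a.X)\{b,c} + (c.X + (0 + 0))\{c})\{c}))\{b,c}\{c} | -a-> u2
  u2 = (rec X. (b.(a.X)\{b,c} + (c.X + (0 + 0))\{c})\{c})\{b,c}\{c} | ·
Reachable graph of Q (2 states):
  v0 = rec X. (b.(b.X)\{b,c} + (c.X + (0 + 0))\{c})\{c} | -b-> v1
  v1 = (b.(rec X. (b.(b.X)\{b,c} + (c.X + (0 + 0))\{c})\{c}))\{b,c}\{c} | ·
Bisimilarity quotient blocks:
  B0 = {u0}
  B1 = {u1}
  B2 = {u2, v1}
  B3 = {v0}
u0 ∈ B0, v0 ∈ B3 → different blocks

P ≁ Q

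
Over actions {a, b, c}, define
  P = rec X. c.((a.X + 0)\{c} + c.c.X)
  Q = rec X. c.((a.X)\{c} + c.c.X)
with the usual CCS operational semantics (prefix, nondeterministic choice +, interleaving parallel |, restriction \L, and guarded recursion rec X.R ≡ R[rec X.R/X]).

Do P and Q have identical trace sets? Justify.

Reachable graph of P (4 states):
  m0 = rec X. c.((a.X + 0)\{c} + c.c.X) | ··c··> m1
  m1 = (a.(rec X. c.((a.X + 0)\{c} + c.c.X)) + 0)\{c} + c.c.(rec X. c.((a.X + 0)\{c} + c.c.X)) | ··a··> m2, ··c··> m3
  m2 = (rec X. c.((a.X + 0)\{c} + c.c.X))\{c} | (no moves)
  m3 = c.(rec X. c.((a.X + 0)\{c} + c.c.X)) | ··c··> m0
Reachable graph of Q (4 states):
  n0 = rec X. c.((a.X)\{c} + c.c.X) | ··c··> n1
  n1 = (a.(rec X. c.((a.X)\{c} + c.c.X)))\{c} + c.c.(rec X. c.((a.X)\{c} + c.c.X)) | ··a··> n2, ··c··> n3
  n2 = (rec X. c.((a.X)\{c} + c.c.X))\{c} | (no moves)
  n3 = c.(rec X. c.((a.X)\{c} + c.c.X)) | ··c··> n0
Partition-refinement fixed point:
  B0 = {m0, n0}
  B1 = {m1, n1}
  B2 = {m3, n3}
  B3 = {m2, n2}
m0 ∈ B0, n0 ∈ B0 → same block
Bisimilar ⇒ trace-equivalent.

trace-equivalent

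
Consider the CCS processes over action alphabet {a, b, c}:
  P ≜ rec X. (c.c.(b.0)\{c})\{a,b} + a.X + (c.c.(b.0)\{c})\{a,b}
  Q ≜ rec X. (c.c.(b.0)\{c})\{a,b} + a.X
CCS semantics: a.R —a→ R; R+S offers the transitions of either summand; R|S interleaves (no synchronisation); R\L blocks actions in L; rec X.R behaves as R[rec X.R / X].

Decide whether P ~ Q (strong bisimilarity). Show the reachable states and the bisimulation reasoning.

P ~ Q

Reachable graph of P (3 states):
  m0 = rec X. (c.c.(b.0)\{c})\{a,b} + a.X + (c.c.(b.0)\{c})\{a,b} | -a-> m0, -c-> m1
  m1 = (c.(b.0)\{c})\{a,b} | -c-> m2
  m2 = (b.0)\{c}\{a,b} | (no moves)
Reachable graph of Q (3 states):
  n0 = rec X. (c.c.(b.0)\{c})\{a,b} + a.X | -a-> n0, -c-> n1
  n1 = (c.(b.0)\{c})\{a,b} | -c-> n2
  n2 = (b.0)\{c}\{a,b} | (no moves)
Partition-refinement fixed point:
  B0 = {m0, n0}
  B1 = {m1, n1}
  B2 = {m2, n2}
m0 ∈ B0, n0 ∈ B0 → same block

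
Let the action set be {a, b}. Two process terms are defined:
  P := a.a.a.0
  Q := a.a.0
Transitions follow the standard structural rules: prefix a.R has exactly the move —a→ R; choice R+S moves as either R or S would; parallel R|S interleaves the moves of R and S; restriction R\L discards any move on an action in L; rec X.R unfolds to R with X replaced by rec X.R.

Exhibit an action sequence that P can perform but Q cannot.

aaa

Reachable graph of P (4 states):
  s0 = a.a.a.0 ⊢ ··a··> s1
  s1 = a.a.0 ⊢ ··a··> s2
  s2 = a.0 ⊢ ··a··> s3
  s3 = 0 ⊢ (no moves)
Reachable graph of Q (3 states):
  t0 = a.a.0 ⊢ ··a··> t1
  t1 = a.0 ⊢ ··a··> t2
  t2 = 0 ⊢ (no moves)
Executing aaa from P (initial set {s0}):
  step 1 (a): {s1}
  step 2 (a): {s2}
  step 3 (a): {s3}
  ✓ P
Executing aaa from Q (initial set {t0}):
  step 1 (a): {t1}
  step 2 (a): {t2}
  step 3 (a): no successor for Q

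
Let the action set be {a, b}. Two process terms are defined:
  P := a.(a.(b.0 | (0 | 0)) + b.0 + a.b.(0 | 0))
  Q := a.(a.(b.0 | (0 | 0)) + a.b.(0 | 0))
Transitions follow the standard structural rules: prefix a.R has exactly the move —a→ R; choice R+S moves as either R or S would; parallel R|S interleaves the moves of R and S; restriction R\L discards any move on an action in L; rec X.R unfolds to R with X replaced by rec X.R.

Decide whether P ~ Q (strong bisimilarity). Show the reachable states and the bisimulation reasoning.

P ≁ Q

LTS(P): 7 reachable states
  u0 = a.(a.(b.0 | (0 | 0)) + b.0 + a.b.(0 | 0)) has moves --a--▸ u1
  u1 = a.(b.0 | (0 | 0)) + b.0 + a.b.(0 | 0) has moves --a--▸ u2, --a--▸ u3, --b--▸ u4
  u2 = b.(0 | 0) has moves --b--▸ u5
  u3 = b.0 | (0 | 0) has moves --b--▸ u6
  u4 = 0 has moves ∅
  u5 = 0 | 0 has moves ∅
  u6 = 0 | (0 | 0) has moves ∅
LTS(Q): 6 reachable states
  v0 = a.(a.(b.0 | (0 | 0)) + a.b.(0 | 0)) has moves --a--▸ v1
  v1 = a.(b.0 | (0 | 0)) + a.b.(0 | 0) has moves --a--▸ v2, --a--▸ v3
  v2 = b.(0 | 0) has moves --b--▸ v4
  v3 = b.0 | (0 | 0) has moves --b--▸ v5
  v4 = 0 | 0 has moves ∅
  v5 = 0 | (0 | 0) has moves ∅
Partition-refinement fixed point:
  B0 = {u0}
  B1 = {u1}
  B2 = {u2, u3, v2, v3}
  B3 = {u4, u5, u6, v4, v5}
  B4 = {v0}
  B5 = {v1}
u0 ∈ B0, v0 ∈ B4 → different blocks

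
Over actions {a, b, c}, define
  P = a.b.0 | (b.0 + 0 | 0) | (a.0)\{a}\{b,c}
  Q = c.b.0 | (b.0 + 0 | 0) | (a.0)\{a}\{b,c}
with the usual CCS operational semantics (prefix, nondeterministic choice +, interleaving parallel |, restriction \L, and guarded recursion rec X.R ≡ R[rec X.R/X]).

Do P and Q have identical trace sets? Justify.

NO — witness ⟨a⟩

LTS(P): 6 reachable states
  u0 = a.b.0 | (b.0 + 0 | 0) | (a.0)\{a}\{b,c} → —a→ u1, —b→ u2
  u1 = b.0 | (b.0 + 0 | 0) | (a.0)\{a}\{b,c} → —b→ u3, —b→ u4
  u2 = a.b.0 | 0 | (a.0)\{a}\{b,c} → —a→ u4
  u3 = 0 | (b.0 + 0 | 0) | (a.0)\{a}\{b,c} → —b→ u5
  u4 = b.0 | 0 | (a.0)\{a}\{b,c} → —b→ u5
  u5 = 0 | 0 | (a.0)\{a}\{b,c} → deadlocked
LTS(Q): 6 reachable states
  v0 = c.b.0 | (b.0 + 0 | 0) | (a.0)\{a}\{b,c} → —b→ v1, —c→ v2
  v1 = c.b.0 | 0 | (a.0)\{a}\{b,c} → —c→ v3
  v2 = b.0 | (b.0 + 0 | 0) | (a.0)\{a}\{b,c} → —b→ v3, —b→ v4
  v3 = b.0 | 0 | (a.0)\{a}\{b,c} → —b→ v5
  v4 = 0 | (b.0 + 0 | 0) | (a.0)\{a}\{b,c} → —b→ v5
  v5 = 0 | 0 | (a.0)\{a}\{b,c} → deadlocked
Trace ⟨a⟩ through P, begin at {u0}:
  after a @ step 1: {u1}
  ✓ P
Trace ⟨a⟩ through Q, begin at {v0}:
  after a @ step 1: no successor for Q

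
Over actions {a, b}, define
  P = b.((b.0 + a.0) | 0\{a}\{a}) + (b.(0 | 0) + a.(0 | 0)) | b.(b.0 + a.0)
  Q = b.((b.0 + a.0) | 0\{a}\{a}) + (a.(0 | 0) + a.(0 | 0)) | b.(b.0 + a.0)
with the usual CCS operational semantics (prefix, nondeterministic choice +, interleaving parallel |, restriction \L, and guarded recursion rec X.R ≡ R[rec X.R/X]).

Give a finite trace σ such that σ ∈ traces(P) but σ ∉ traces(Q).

P's transition system — 8 states:
  s0 = b.((b.0 + a.0) | 0\{a}\{a}) + (b.(0 | 0) + a.(0 | 0)) | b.(b.0 + a.0) → =a=> s1, =b=> s1, =b=> s2, =b=> s3
  s1 = 0 | 0 | b.(b.0 + a.0) → =b=> s4
  s2 = (b.(0 | 0) + a.(0 | 0)) | (b.0 + a.0) → =a=> s4, =a=> s5, =b=> s4, =b=> s5
  s3 = (b.0 + a.0) | 0\{a}\{a} → =a=> s6, =b=> s6
  s4 = 0 | 0 | (b.0 + a.0) → =a=> s7, =b=> s7
  s5 = (b.(0 | 0) + a.(0 | 0)) | 0 → =a=> s7, =b=> s7
  s6 = 0 | 0\{a}\{a} → stopped
  s7 = 0 | 0 | 0 → stopped
Q's transition system — 8 states:
  t0 = b.((b.0 + a.0) | 0\{a}\{a}) + (a.(0 | 0) + a.(0 | 0)) | b.(b.0 + a.0) → =a=> t1, =b=> t2, =b=> t3
  t1 = 0 | 0 | b.(b.0 + a.0) → =b=> t4
  t2 = (a.(0 | 0) + a.(0 | 0)) | (b.0 + a.0) → =a=> t4, =a=> t5, =b=> t5
  t3 = (b.0 + a.0) | 0\{a}\{a} → =a=> t6, =b=> t6
  t4 = 0 | 0 | (b.0 + a.0) → =a=> t7, =b=> t7
  t5 = (a.(0 | 0) + a.(0 | 0)) | 0 → =a=> t7
  t6 = 0 | 0\{a}\{a} → stopped
  t7 = 0 | 0 | 0 → stopped
Run σ = ⟨bbb⟩ on P: start {s0}
  step 1 (b): {s1, s2, s3}
  step 2 (b): {s4, s5, s6}
  step 3 (b): {s7}
  ✓ P
Run σ = ⟨bbb⟩ on Q: start {t0}
  step 1 (b): {t2, t3}
  step 2 (b): {t5, t6}
  step 3 (b): no successor for Q

bbb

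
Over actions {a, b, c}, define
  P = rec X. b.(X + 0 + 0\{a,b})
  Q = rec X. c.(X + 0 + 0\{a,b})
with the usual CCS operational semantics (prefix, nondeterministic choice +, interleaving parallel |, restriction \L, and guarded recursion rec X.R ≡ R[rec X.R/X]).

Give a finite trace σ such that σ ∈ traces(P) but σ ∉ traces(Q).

P's transition system — 2 states:
  u0 = rec X. b.(X + 0 + 0\{a,b}) | ··b··> u1
  u1 = (rec X. b.(X + 0 + 0\{a,b})) + 0 + 0\{a,b} | ··b··> u1
Q's transition system — 2 states:
  v0 = rec X. c.(X + 0 + 0\{a,b}) | ··c··> v1
  v1 = (rec X. c.(X + 0 + 0\{a,b})) + 0 + 0\{a,b} | ··c··> v1
Trace ⟨b⟩ through P, begin at {u0}:
  step 1 (b): {u1}
  ✓ P
Trace ⟨b⟩ through Q, begin at {v0}:
  step 1 (b): no successor for Q

b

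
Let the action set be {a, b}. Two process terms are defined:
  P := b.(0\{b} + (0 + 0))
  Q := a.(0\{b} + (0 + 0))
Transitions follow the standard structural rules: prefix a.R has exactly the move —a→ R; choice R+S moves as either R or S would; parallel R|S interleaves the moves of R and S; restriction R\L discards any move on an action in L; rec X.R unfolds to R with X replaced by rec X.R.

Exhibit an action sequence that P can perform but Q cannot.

b

LTS(P): 2 reachable states
  p0 = b.(0\{b} + (0 + 0)) | -b-> p1
  p1 = 0\{b} + (0 + 0) | deadlocked
LTS(Q): 2 reachable states
  q0 = a.(0\{b} + (0 + 0)) | -a-> q1
  q1 = 0\{b} + (0 + 0) | deadlocked
Executing b from P (initial set {p0}):
  [1] b ⇒ {p1}
  P completes σ.
Executing b from Q (initial set {q0}):
  [1] b ⇒ ∅ (Q stuck)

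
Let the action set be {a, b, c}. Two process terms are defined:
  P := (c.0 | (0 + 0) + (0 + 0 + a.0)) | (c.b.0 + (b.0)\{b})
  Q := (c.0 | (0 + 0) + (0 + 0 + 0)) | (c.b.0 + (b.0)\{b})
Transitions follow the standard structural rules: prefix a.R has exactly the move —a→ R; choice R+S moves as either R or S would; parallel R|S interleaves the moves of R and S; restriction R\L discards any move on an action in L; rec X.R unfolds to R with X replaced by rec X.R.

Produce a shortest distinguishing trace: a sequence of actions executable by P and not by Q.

LTS(P): 9 reachable states
  u0 = (c.0 | (0 + 0) + (0 + 0 + a.0)) | (c.b.0 + (b.0)\{b}) :: ··a··> u1, ··c··> u2, ··c··> u3
  u1 = 0 | (c.b.0 + (b.0)\{b}) :: ··c··> u4
  u2 = (c.0 | (0 + 0) + (0 + 0 + a.0)) | b.0 :: ··a··> u4, ··b··> u5, ··c··> u6
  u3 = 0 | (0 + 0) | (c.b.0 + (b.0)\{b}) :: ··c··> u6
  u4 = 0 | b.0 :: ··b··> u7
  u5 = (c.0 | (0 + 0) + (0 + 0 + a.0)) | 0 :: ··a··> u7, ··c··> u8
  u6 = 0 | (0 + 0) | b.0 :: ··b··> u8
  u7 = 0 | 0 :: stopped
  u8 = 0 | (0 + 0) | 0 :: stopped
LTS(Q): 6 reachable states
  v0 = (c.0 | (0 + 0) + (0 + 0 + 0)) | (c.b.0 + (b.0)\{b}) :: ··c··> v1, ··c··> v2
  v1 = (c.0 | (0 + 0) + (0 + 0 + 0)) | b.0 :: ··b··> v3, ··c··> v4
  v2 = 0 | (0 + 0) | (c.b.0 + (b.0)\{b}) :: ··c··> v4
  v3 = (c.0 | (0 + 0) + (0 + 0 + 0)) | 0 :: ··c··> v5
  v4 = 0 | (0 + 0) | b.0 :: ··b··> v5
  v5 = 0 | (0 + 0) | 0 :: stopped
Run σ = ⟨a⟩ on P: start {u0}
  step 1 (a): {u1}
  — P admits the full trace.
Run σ = ⟨a⟩ on Q: start {v0}
  step 1 (a): ∅ (Q stuck)

a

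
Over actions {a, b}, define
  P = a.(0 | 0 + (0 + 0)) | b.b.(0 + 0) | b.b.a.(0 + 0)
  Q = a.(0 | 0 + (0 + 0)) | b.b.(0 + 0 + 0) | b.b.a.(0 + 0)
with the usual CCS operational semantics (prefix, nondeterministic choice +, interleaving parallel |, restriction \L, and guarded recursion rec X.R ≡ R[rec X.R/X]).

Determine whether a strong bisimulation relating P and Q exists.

bisimilar

Reachable graph of P (24 states):
  m0 = a.(0 | 0 + (0 + 0)) | b.b.(0 + 0) | b.b.a.(0 + 0) :: —a→ m1, —b→ m2, —b→ m3
  m1 = (0 | 0 + (0 + 0)) | b.b.(0 + 0) | b.b.a.(0 + 0) :: —b→ m4, —b→ m5
  m2 = a.(0 | 0 + (0 + 0)) | b.(0 + 0) | b.b.a.(0 + 0) :: —a→ m4, —b→ m6, —b→ m7
  m3 = a.(0 | 0 + (0 + 0)) | b.b.(0 + 0) | b.a.(0 + 0) :: —a→ m5, —b→ m7, —b→ m8
  m4 = (0 | 0 + (0 + 0)) | b.(0 + 0) | b.b.a.(0 + 0) :: —b→ m10, —b→ m9
  m5 = (0 | 0 + (0 + 0)) | b.b.(0 + 0) | b.a.(0 + 0) :: —b→ m10, —b→ m11
  m6 = a.(0 | 0 + (0 + 0)) | (0 + 0) | b.b.a.(0 + 0) :: —a→ m9, —b→ m12
  m7 = a.(0 | 0 + (0 + 0)) | b.(0 + 0) | b.a.(0 + 0) :: —a→ m10, —b→ m12, —b→ m13
  m8 = a.(0 | 0 + (0 + 0)) | b.b.(0 + 0) | a.(0 + 0) :: —a→ m11, —a→ m14, —b→ m13
  m9 = (0 | 0 + (0 + 0)) | (0 + 0) | b.b.a.(0 + 0) :: —b→ m15
  m10 = (0 | 0 + (0 + 0)) | b.(0 + 0) | b.a.(0 + 0) :: —b→ m15, —b→ m16
  m11 = (0 | 0 + (0 + 0)) | b.b.(0 + 0) | a.(0 + 0) :: —a→ m17, —b→ m16
  m12 = a.(0 | 0 + (0 + 0)) | (0 + 0) | b.a.(0 + 0) :: —a→ m15, —b→ m18
  m13 = a.(0 | 0 + (0 + 0)) | b.(0 + 0) | a.(0 + 0) :: —a→ m16, —a→ m19, —b→ m18
  m14 = a.(0 | 0 + (0 + 0)) | b.b.(0 + 0) | (0 + 0) :: —a→ m17, —b→ m19
  m15 = (0 | 0 + (0 + 0)) | (0 + 0) | b.a.(0 + 0) :: —b→ m20
  m16 = (0 | 0 + (0 + 0)) | b.(0 + 0) | a.(0 + 0) :: —a→ m21, —b→ m20
  m17 = (0 | 0 + (0 + 0)) | b.b.(0 + 0) | (0 + 0) :: —b→ m21
  m18 = a.(0 | 0 + (0 + 0)) | (0 + 0) | a.(0 + 0) :: —a→ m20, —a→ m22
  m19 = a.(0 | 0 + (0 + 0)) | b.(0 + 0) | (0 + 0) :: —a→ m21, —b→ m22
  m20 = (0 | 0 + (0 + 0)) | (0 + 0) | a.(0 + 0) :: —a→ m23
  m21 = (0 | 0 + (0 + 0)) | b.(0 + 0) | (0 + 0) :: —b→ m23
  m22 = a.(0 | 0 + (0 + 0)) | (0 + 0) | (0 + 0) :: —a→ m23
  m23 = (0 | 0 + (0 + 0)) | (0 + 0) | (0 + 0) :: ∅
Reachable graph of Q (24 states):
  n0 = a.(0 | 0 + (0 + 0)) | b.b.(0 + 0 + 0) | b.b.a.(0 + 0) :: —a→ n1, —b→ n2, —b→ n3
  n1 = (0 | 0 + (0 + 0)) | b.b.(0 + 0 + 0) | b.b.a.(0 + 0) :: —b→ n4, —b→ n5
  n2 = a.(0 | 0 + (0 + 0)) | b.(0 + 0 + 0) | b.b.a.(0 + 0) :: —a→ n4, —b→ n6, —b→ n7
  n3 = a.(0 | 0 + (0 + 0)) | b.b.(0 + 0 + 0) | b.a.(0 + 0) :: —a→ n5, —b→ n7, —b→ n8
  n4 = (0 | 0 + (0 + 0)) | b.(0 + 0 + 0) | b.b.a.(0 + 0) :: —b→ n10, —b→ n9
  n5 = (0 | 0 + (0 + 0)) | b.b.(0 + 0 + 0) | b.a.(0 + 0) :: —b→ n10, —b→ n11
  n6 = a.(0 | 0 + (0 + 0)) | (0 + 0 + 0) | b.b.a.(0 + 0) :: —a→ n9, —b→ n12
  n7 = a.(0 | 0 + (0 + 0)) | b.(0 + 0 + 0) | b.a.(0 + 0) :: —a→ n10, —b→ n12, —b→ n13
  n8 = a.(0 | 0 + (0 + 0)) | b.b.(0 + 0 + 0) | a.(0 + 0) :: —a→ n11, —a→ n14, —b→ n13
  n9 = (0 | 0 + (0 + 0)) | (0 + 0 + 0) | b.b.a.(0 + 0) :: —b→ n15
  n10 = (0 | 0 + (0 + 0)) | b.(0 + 0 + 0) | b.a.(0 + 0) :: —b→ n15, —b→ n16
  n11 = (0 | 0 + (0 + 0)) | b.b.(0 + 0 + 0) | a.(0 + 0) :: —a→ n17, —b→ n16
  n12 = a.(0 | 0 + (0 + 0)) | (0 + 0 + 0) | b.a.(0 + 0) :: —a→ n15, —b→ n18
  n13 = a.(0 | 0 + (0 + 0)) | b.(0 + 0 + 0) | a.(0 + 0) :: —a→ n16, —a→ n19, —b→ n18
  n14 = a.(0 | 0 + (0 + 0)) | b.b.(0 + 0 + 0) | (0 + 0) :: —a→ n17, —b→ n19
  n15 = (0 | 0 + (0 + 0)) | (0 + 0 + 0) | b.a.(0 + 0) :: —b→ n20
  n16 = (0 | 0 + (0 + 0)) | b.(0 + 0 + 0) | a.(0 + 0) :: —a→ n21, —b→ n20
  n17 = (0 | 0 + (0 + 0)) | b.b.(0 + 0 + 0) | (0 + 0) :: —b→ n21
  n18 = a.(0 | 0 + (0 + 0)) | (0 + 0 + 0) | a.(0 + 0) :: —a→ n20, —a→ n22
  n19 = a.(0 | 0 + (0 + 0)) | b.(0 + 0 + 0) | (0 + 0) :: —a→ n21, —b→ n22
  n20 = (0 | 0 + (0 + 0)) | (0 + 0 + 0) | a.(0 + 0) :: —a→ n23
  n21 = (0 | 0 + (0 + 0)) | b.(0 + 0 + 0) | (0 + 0) :: —b→ n23
  n22 = a.(0 | 0 + (0 + 0)) | (0 + 0 + 0) | (0 + 0) :: —a→ n23
  n23 = (0 | 0 + (0 + 0)) | (0 + 0 + 0) | (0 + 0) :: ∅
Partition-refinement fixed point:
  B0 = {m0, n0}
  B1 = {m2, n2}
  B2 = {m7, n7}
  B3 = {m13, n13}
  B4 = {m16, m19, n16, n19}
  B5 = {m21, n21}
  B6 = {m23, n23}
  B7 = {m20, m22, n20, n22}
  B8 = {m18, n18}
  B9 = {m10, n10}
  B10 = {m15, n15}
  B11 = {m12, n12}
  B12 = {m4, n4}
  B13 = {m9, n9}
  B14 = {m6, n6}
  B15 = {m1, n1}
  B16 = {m5, n5}
  B17 = {m11, m14, n11, n14}
  B18 = {m17, n17}
  B19 = {m3, n3}
  B20 = {m8, n8}
m0 ∈ B0, n0 ∈ B0 → same block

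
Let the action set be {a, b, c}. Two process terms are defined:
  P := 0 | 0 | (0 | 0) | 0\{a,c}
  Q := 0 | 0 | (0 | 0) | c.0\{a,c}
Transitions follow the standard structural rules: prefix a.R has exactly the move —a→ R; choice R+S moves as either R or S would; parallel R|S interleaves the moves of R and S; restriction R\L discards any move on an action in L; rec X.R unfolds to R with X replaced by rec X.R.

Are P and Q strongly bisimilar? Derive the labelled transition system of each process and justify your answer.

Reachable graph of P (1 states):
  s0 = 0 | 0 | (0 | 0) | 0\{a,c} ⊢ deadlocked
Reachable graph of Q (2 states):
  t0 = 0 | 0 | (0 | 0) | c.0\{a,c} ⊢ ··c··> t1
  t1 = 0 | 0 | (0 | 0) | 0\{a,c} ⊢ deadlocked
Partition-refinement fixed point:
  B0 = {s0, t1}
  B1 = {t0}
s0 ∈ B0, t0 ∈ B1 → different blocks

NO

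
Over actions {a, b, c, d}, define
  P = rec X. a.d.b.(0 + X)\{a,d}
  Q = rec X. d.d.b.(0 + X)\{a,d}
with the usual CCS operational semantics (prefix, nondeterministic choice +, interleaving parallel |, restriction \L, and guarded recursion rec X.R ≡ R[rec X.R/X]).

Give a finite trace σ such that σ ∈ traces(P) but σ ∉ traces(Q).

a

P's transition system — 4 states:
  u0 = rec X. a.d.b.(0 + X)\{a,d} ⊢ --a--▸ u1
  u1 = d.b.(0 + (rec X. a.d.b.(0 + X)\{a,d}))\{a,d} ⊢ --d--▸ u2
  u2 = b.(0 + (rec X. a.d.b.(0 + X)\{a,d}))\{a,d} ⊢ --b--▸ u3
  u3 = (0 + (rec X. a.d.b.(0 + X)\{a,d}))\{a,d} ⊢ ∅
Q's transition system — 4 states:
  v0 = rec X. d.d.b.(0 + X)\{a,d} ⊢ --d--▸ v1
  v1 = d.b.(0 + (rec X. d.d.b.(0 + X)\{a,d}))\{a,d} ⊢ --d--▸ v2
  v2 = b.(0 + (rec X. d.d.b.(0 + X)\{a,d}))\{a,d} ⊢ --b--▸ v3
  v3 = (0 + (rec X. d.d.b.(0 + X)\{a,d}))\{a,d} ⊢ ∅
Run σ = ⟨a⟩ on P: start {u0}
  [1] a ⇒ {u1}
  — P admits the full trace.
Run σ = ⟨a⟩ on Q: start {v0}
  [1] a ⇒ ∅  — Q cannot continue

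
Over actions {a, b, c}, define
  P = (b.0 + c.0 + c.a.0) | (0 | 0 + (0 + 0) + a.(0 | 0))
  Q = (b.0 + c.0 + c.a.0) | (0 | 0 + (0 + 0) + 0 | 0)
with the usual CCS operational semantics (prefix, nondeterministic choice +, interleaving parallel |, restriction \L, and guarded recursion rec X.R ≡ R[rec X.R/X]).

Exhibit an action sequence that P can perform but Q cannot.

a

Reachable graph of P (6 states):
  m0 = (b.0 + c.0 + c.a.0) | (0 | 0 + (0 + 0) + a.(0 | 0)) | --a--▸ m1, --b--▸ m2, --c--▸ m2, --c--▸ m3
  m1 = (b.0 + c.0 + c.a.0) | (0 | 0) | --b--▸ m4, --c--▸ m4, --c--▸ m5
  m2 = 0 | (0 | 0 + (0 + 0) + a.(0 | 0)) | --a--▸ m4
  m3 = a.0 | (0 | 0 + (0 + 0) + a.(0 | 0)) | --a--▸ m2, --a--▸ m5
  m4 = 0 | (0 | 0) | stopped
  m5 = a.0 | (0 | 0) | --a--▸ m4
Reachable graph of Q (3 states):
  n0 = (b.0 + c.0 + c.a.0) | (0 | 0 + (0 + 0) + 0 | 0) | --b--▸ n1, --c--▸ n1, --c--▸ n2
  n1 = 0 | (0 | 0 + (0 + 0) + 0 | 0) | stopped
  n2 = a.0 | (0 | 0 + (0 + 0) + 0 | 0) | --a--▸ n1
Executing a from P (initial set {m0}):
  step 1 (a): {m1}
  — P admits the full trace.
Executing a from Q (initial set {n0}):
  step 1 (a): no successor for Q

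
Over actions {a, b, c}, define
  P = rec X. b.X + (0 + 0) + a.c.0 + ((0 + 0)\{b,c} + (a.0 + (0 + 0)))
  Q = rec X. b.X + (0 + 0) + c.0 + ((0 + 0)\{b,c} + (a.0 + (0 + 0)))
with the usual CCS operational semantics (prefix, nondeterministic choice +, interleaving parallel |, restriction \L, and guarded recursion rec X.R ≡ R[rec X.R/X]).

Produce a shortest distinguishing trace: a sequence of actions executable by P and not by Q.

ac

Reachable graph of P (3 states):
  u0 = rec X. b.X + (0 + 0) + a.c.0 + ((0 + 0)\{b,c} + (a.0 + (0 + 0))) :: =a=> u1, =a=> u2, =b=> u0
  u1 = 0 :: stopped
  u2 = c.0 :: =c=> u1
Reachable graph of Q (2 states):
  v0 = rec X. b.X + (0 + 0) + c.0 + ((0 + 0)\{b,c} + (a.0 + (0 + 0))) :: =a=> v1, =b=> v0, =c=> v1
  v1 = 0 :: stopped
Executing ac from P (initial set {u0}):
  step 1 (a): {u1, u2}
  step 2 (c): {u1}
  — P admits the full trace.
Executing ac from Q (initial set {v0}):
  step 1 (a): {v1}
  step 2 (c): ∅  — Q cannot continue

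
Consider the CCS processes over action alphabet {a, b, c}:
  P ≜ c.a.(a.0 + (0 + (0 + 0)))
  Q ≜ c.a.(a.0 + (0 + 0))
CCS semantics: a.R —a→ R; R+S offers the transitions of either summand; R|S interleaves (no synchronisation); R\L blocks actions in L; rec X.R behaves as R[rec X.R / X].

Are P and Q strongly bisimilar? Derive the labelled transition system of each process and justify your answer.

YES

Reachable graph of P (4 states):
  u0 = c.a.(a.0 + (0 + (0 + 0))) has moves =c=> u1
  u1 = a.(a.0 + (0 + (0 + 0))) has moves =a=> u2
  u2 = a.0 + (0 + (0 + 0)) has moves =a=> u3
  u3 = 0 has moves ∅
Reachable graph of Q (4 states):
  v0 = c.a.(a.0 + (0 + 0)) has moves =c=> v1
  v1 = a.(a.0 + (0 + 0)) has moves =a=> v2
  v2 = a.0 + (0 + 0) has moves =a=> v3
  v3 = 0 has moves ∅
Partition-refinement fixed point:
  B0 = {u0, v0}
  B1 = {u1, v1}
  B2 = {u2, v2}
  B3 = {u3, v3}
u0 ∈ B0, v0 ∈ B0 → same block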